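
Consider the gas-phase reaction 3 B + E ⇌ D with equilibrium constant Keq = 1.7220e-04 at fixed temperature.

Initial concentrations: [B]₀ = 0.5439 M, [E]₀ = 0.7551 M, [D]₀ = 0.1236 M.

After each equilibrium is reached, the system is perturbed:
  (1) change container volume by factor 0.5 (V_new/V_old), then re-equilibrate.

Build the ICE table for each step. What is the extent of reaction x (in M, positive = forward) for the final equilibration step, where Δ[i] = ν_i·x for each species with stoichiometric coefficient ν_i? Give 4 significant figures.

x = 0.001603 M

Q₀ = 1.017 vs Keq = 1.7220e-04 ⇒ Q>K, reverse
Step 1:
                    B           E           D
  init         0.5439      0.7551      0.1236
  Δ            0.3705      0.1235     -0.1235
  eq           0.9144      0.8786  1.1565e-04
  solve Keq expr → x = -0.1235; check Q = 1.7220e-04
Then change container volume by factor 0.5 (V_new/V_old).
Step 2:
                    B           E           D
  init          1.829       1.757  2.3131e-04
  Δ         -0.004809   -0.001603    0.001603
  eq            1.824       1.756    0.001834
  solve Keq expr → x = 0.001603; check Q = 1.7220e-04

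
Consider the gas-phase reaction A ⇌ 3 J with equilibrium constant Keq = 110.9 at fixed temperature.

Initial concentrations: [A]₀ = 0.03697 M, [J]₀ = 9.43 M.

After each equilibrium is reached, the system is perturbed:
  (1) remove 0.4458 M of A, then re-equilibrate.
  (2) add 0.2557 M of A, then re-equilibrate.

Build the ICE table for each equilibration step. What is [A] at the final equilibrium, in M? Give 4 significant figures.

[A]_eq = 1.26 M

Q₀ = 2.2682e+04 vs Keq = 110.9 ⇒ Q>K, reverse
Step 1:
                  A         J
  init      0.03697      9.43
  Δ           1.355    -4.065
  eq          1.392     5.365
  solve Keq expr → x = -1.355; check Q = 110.9
Then remove 0.4458 M of A.
Step 2:
                  A         J
  init       0.9463     5.365
  Δ          0.1413   -0.4238
  eq          1.088     4.941
  solve Keq expr → x = -0.1413; check Q = 110.9
Then add 0.2557 M of A.
Step 3:
                  A         J
  init        1.343     4.941
  Δ        -0.08295    0.2489
  eq           1.26      5.19
  solve Keq expr → x = 0.08295; check Q = 110.9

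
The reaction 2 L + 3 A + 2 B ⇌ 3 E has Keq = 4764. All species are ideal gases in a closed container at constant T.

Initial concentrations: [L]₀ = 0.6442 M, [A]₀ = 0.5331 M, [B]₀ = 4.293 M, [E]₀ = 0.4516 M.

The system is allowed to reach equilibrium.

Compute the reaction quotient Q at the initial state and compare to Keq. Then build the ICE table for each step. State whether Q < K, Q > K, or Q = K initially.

Q₀ = 0.07948 vs Keq = 4764 ⇒ Q<K, forward
Step 1:
                   L          A          B          E
  Initial     0.6442     0.5331      4.293     0.4516
  Change     -0.3238    -0.4857    -0.3238     0.4857
  Equil       0.3204    0.04745      3.969     0.9373
  solve Keq expr → x = 0.1619; check Q = 4764

Q₀ = 0.07948; Q < K (proceeds forward)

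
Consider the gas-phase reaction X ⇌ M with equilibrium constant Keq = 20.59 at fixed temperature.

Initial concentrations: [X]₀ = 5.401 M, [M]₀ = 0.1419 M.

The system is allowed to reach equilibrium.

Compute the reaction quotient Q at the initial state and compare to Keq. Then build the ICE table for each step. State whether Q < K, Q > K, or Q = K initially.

Q₀ = 0.02627 vs Keq = 20.59 ⇒ Q<K, forward
Step 1:
                    X           M
  Initial       5.401      0.1419
  Change       -5.144       5.144
  Equil        0.2567       5.286
  solve Keq expr → x = 5.144; check Q = 20.59

Q₀ = 0.02627; Q < K (proceeds forward)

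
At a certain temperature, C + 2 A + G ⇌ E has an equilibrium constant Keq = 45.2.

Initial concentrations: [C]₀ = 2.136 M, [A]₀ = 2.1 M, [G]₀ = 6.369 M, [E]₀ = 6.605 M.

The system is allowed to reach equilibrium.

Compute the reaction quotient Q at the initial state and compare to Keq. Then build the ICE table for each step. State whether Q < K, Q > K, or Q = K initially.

Q₀ = 0.1101 vs Keq = 45.2 ⇒ Q<K, forward
Step 1:
                   C          A          G          E
  init         2.136        2.1      6.369      6.605
  Δ          -0.9685     -1.937    -0.9685     0.9685
  eq           1.168      0.163      5.401      7.573
  solve Keq expr → x = 0.9685; check Q = 45.2

Q₀ = 0.1101; Q < K (proceeds forward)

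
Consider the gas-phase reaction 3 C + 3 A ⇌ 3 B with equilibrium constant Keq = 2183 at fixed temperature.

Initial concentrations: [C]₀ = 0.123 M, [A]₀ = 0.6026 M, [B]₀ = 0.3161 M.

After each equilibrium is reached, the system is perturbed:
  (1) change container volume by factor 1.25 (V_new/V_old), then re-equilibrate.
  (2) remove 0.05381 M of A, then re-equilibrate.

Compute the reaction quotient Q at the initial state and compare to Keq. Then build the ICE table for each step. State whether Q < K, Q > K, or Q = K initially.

Q₀ = 77.57; Q < K (proceeds forward)

Q₀ = 77.57 vs Keq = 2183 ⇒ Q<K, forward
Step 1:
                   C          A          B
  init         0.123     0.6026     0.3161
  Δ         -0.06769   -0.06769    0.06769
  eq         0.05531     0.5349     0.3838
  solve Keq expr → x = 0.02256; check Q = 2183
Then change container volume by factor 1.25 (V_new/V_old).
Step 2:
                   C          A          B
  init       0.04425     0.4279      0.307
  Δ         0.008487   0.008487  -0.008487
  eq         0.05273     0.4364     0.2985
  solve Keq expr → x = -0.002829; check Q = 2183
Then remove 0.05381 M of A.
Step 3:
                   C          A          B
  init       0.05273     0.3826     0.2985
  Δ         0.005479   0.005479  -0.005479
  eq         0.05821     0.3881     0.2931
  solve Keq expr → x = -0.001826; check Q = 2183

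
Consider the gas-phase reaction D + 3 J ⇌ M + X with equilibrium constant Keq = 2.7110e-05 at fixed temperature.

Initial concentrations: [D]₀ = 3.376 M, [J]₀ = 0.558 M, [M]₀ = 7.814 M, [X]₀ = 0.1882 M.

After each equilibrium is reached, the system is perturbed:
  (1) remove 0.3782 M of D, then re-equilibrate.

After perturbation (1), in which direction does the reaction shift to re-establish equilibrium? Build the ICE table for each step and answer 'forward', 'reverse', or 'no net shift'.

Q₀ = 2.507 vs Keq = 2.7110e-05 ⇒ Q>K, reverse
Step 1:
                  D         J         M         X
  Initial     3.376     0.558     7.814    0.1882
  Change     0.1882    0.5645   -0.1882   -0.1882
  Equil       3.564     1.123     7.626 1.7923e-05
  solve Keq expr → x = -0.1882; check Q = 2.7110e-05
Then remove 0.3782 M of D.
Step 2:
                  D         J         M         X
  Initial     3.186     1.123     7.626 1.7923e-05
  Change  1.9016e-06 5.7048e-06 -1.9016e-06 -1.9016e-06
  Equil       3.186     1.123     7.626 1.6022e-05
  solve Keq expr → x = -1.9016e-06; check Q = 2.7110e-05

Direction: reverse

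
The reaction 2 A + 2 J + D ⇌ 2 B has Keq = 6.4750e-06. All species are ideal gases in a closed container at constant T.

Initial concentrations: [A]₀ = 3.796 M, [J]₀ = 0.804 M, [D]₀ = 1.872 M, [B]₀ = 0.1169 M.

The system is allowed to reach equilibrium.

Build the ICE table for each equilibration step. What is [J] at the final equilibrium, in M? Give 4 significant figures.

[J]_eq = 0.9084 M

Q₀ = 7.8372e-04 vs Keq = 6.4750e-06 ⇒ Q>K, reverse
Step 1:
                    A           J           D           B
  Initial       3.796       0.804       1.872      0.1169
  Change       0.1044      0.1044      0.0522     -0.1044
  Equil           3.9      0.9084       1.924     0.01251
  solve Keq expr → x = -0.0522; check Q = 6.4750e-06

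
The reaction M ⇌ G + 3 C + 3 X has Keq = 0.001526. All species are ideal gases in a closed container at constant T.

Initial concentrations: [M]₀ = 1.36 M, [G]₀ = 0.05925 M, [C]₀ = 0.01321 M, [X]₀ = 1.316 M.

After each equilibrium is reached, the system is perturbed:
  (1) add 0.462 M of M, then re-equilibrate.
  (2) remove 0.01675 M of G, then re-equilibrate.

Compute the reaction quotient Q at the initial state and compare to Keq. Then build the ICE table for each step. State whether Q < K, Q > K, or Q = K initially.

Q₀ = 2.2889e-07; Q < K (proceeds forward)

Q₀ = 2.2889e-07 vs Keq = 0.001526 ⇒ Q<K, forward
Step 1:
                    M           G           C           X
  Initial        1.36     0.05925     0.01321       1.316
  Change      -0.0542      0.0542      0.1626      0.1626
  Equil         1.306      0.1134      0.1758       1.479
  solve Keq expr → x = 0.0542; check Q = 0.001526
Then add 0.462 M of M.
Step 2:
                    M           G           C           X
  Initial       1.768      0.1134      0.1758       1.479
  Change    -0.004696    0.004696     0.01409     0.01409
  Equil         1.763      0.1181      0.1899       1.493
  solve Keq expr → x = 0.004696; check Q = 0.001526
Then remove 0.01675 M of G.
Step 3:
                    M           G           C           X
  Initial       1.763      0.1014      0.1899       1.493
  Change    -0.002433    0.002433      0.0073      0.0073
  Equil         1.761      0.1038      0.1972         1.5
  solve Keq expr → x = 0.002433; check Q = 0.001526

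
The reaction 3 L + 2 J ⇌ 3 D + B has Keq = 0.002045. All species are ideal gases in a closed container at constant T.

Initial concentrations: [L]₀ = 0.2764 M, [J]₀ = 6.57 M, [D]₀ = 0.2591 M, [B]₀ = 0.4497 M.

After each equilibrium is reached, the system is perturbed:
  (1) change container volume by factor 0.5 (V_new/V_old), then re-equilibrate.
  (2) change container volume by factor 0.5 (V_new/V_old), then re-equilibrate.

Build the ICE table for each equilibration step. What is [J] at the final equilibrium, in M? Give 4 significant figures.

[J]_eq = 26.29 M

Q₀ = 0.008582 vs Keq = 0.002045 ⇒ Q>K, reverse
Step 1:
                  L         J         D         B
  I          0.2764      6.57    0.2591    0.4497
  C         0.05988   0.03992  -0.05988  -0.01996
  E          0.3363      6.61    0.1992    0.4297
  solve Keq expr → x = -0.01996; check Q = 0.002045
Then change container volume by factor 0.5 (V_new/V_old).
Step 2:
                  L         J         D         B
  I          0.6726     13.22    0.3984    0.8595
  C        -0.05689  -0.03793   0.05689   0.01896
  E          0.6157     13.18    0.4553    0.8784
  solve Keq expr → x = 0.01896; check Q = 0.002045
Then change container volume by factor 0.5 (V_new/V_old).
Step 3:
                  L         J         D         B
  I           1.231     26.36    0.9107     1.757
  C         -0.1175  -0.07836    0.1175   0.03918
  E           1.114     26.29     1.028     1.796
  solve Keq expr → x = 0.03918; check Q = 0.002045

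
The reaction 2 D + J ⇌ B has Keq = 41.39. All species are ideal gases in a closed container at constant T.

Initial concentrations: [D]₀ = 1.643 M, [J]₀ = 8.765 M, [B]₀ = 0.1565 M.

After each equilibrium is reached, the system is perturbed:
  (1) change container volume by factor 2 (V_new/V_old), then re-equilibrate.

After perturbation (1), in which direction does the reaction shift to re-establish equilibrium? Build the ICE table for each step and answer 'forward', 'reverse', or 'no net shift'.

Direction: reverse

Q₀ = 0.006614 vs Keq = 41.39 ⇒ Q<K, forward
Step 1:
                   D          J          B
  Initial      1.643      8.765     0.1565
  Change      -1.589    -0.7947     0.7947
  Equil       0.0537       7.97     0.9512
  solve Keq expr → x = 0.7947; check Q = 41.39
Then change container volume by factor 2 (V_new/V_old).
Step 2:
                   D          J          B
  Initial    0.02685      3.985     0.4756
  Change     0.02602    0.01301   -0.01301
  Equil      0.05287      3.998     0.4626
  solve Keq expr → x = -0.01301; check Q = 41.39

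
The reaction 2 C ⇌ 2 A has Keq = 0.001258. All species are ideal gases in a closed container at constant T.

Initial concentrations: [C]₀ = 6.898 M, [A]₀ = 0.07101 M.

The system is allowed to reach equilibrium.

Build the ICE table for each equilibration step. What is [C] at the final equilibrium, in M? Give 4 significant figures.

Q₀ = 1.0597e-04 vs Keq = 0.001258 ⇒ Q<K, forward
Step 1:
                  C         A
  Initial     6.898   0.07101
  Change    -0.1677    0.1677
  Equil        6.73    0.2387
  solve Keq expr → x = 0.08385; check Q = 0.001258

[C]_eq = 6.73 M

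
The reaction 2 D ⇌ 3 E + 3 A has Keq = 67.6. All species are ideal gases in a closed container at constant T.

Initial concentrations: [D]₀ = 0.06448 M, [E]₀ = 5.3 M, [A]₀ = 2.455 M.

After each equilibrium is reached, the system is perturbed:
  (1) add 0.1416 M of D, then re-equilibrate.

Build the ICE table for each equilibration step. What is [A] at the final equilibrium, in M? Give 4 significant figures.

[A]_eq = 1.104 M

Q₀ = 5.2982e+05 vs Keq = 67.6 ⇒ Q>K, reverse
Step 1:
                   D          E          A
  init       0.06448        5.3      2.455
  Δ            0.938     -1.407     -1.407
  eq           1.002      3.893      1.048
  solve Keq expr → x = -0.469; check Q = 67.6
Then add 0.1416 M of D.
Step 2:
                   D          E          A
  init         1.144      3.893      1.048
  Δ         -0.03718    0.05577    0.05577
  eq           1.107      3.949      1.104
  solve Keq expr → x = 0.01859; check Q = 67.6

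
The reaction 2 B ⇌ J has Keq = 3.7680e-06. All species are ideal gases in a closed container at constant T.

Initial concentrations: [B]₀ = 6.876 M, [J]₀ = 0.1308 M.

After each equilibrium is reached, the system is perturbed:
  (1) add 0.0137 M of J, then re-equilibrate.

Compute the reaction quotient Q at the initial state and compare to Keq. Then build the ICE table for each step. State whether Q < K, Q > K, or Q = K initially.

Q₀ = 0.002767 vs Keq = 3.7680e-06 ⇒ Q>K, reverse
Step 1:
                   B          J
  I            6.876     0.1308
  C           0.2612    -0.1306
  E            7.137 1.9194e-04
  solve Keq expr → x = -0.1306; check Q = 3.7680e-06
Then add 0.0137 M of J.
Step 2:
                   B          J
  I            7.137    0.01389
  C           0.0274    -0.0137
  E            7.165 1.9342e-04
  solve Keq expr → x = -0.0137; check Q = 3.7680e-06

Q₀ = 0.002767; Q > K (proceeds reverse)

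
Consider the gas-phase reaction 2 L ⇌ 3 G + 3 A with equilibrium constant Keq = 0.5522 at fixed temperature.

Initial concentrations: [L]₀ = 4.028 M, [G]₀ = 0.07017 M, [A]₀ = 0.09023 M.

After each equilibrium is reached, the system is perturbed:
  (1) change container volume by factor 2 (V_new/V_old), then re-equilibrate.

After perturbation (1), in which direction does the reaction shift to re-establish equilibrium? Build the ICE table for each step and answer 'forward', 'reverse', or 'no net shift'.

Direction: forward

Q₀ = 1.5643e-08 vs Keq = 0.5522 ⇒ Q<K, forward
Step 1:
                  L         G         A
  I           4.028   0.07017   0.09023
  C         -0.8357     1.254     1.254
  E           3.192     1.324     1.344
  solve Keq expr → x = 0.4178; check Q = 0.5522
Then change container volume by factor 2 (V_new/V_old).
Step 2:
                  L         G         A
  I           1.596    0.6618    0.6719
  C         -0.2261    0.3391    0.3391
  E            1.37     1.001     1.011
  solve Keq expr → x = 0.113; check Q = 0.5522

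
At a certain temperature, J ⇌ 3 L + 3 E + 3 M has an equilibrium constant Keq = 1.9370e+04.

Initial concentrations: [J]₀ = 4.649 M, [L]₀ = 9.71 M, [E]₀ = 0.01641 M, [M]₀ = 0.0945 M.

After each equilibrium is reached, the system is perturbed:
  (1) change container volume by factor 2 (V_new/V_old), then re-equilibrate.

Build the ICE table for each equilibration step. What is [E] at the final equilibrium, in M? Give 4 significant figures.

Q₀ = 7.3438e-07 vs Keq = 1.9370e+04 ⇒ Q<K, forward
Step 1:
                    J           L           E           M
  Initial       4.649        9.71     0.01641      0.0945
  Change       -0.622       1.866       1.866       1.866
  Equil         4.027       11.58       1.883       1.961
  solve Keq expr → x = 0.622; check Q = 1.9370e+04
Then change container volume by factor 2 (V_new/V_old).
Step 2:
                    J           L           E           M
  Initial       2.013       5.788      0.9413      0.9803
  Change      -0.3898       1.169       1.169       1.169
  Equil         1.624       6.957       2.111        2.15
  solve Keq expr → x = 0.3898; check Q = 1.9370e+04

[E]_eq = 2.111 M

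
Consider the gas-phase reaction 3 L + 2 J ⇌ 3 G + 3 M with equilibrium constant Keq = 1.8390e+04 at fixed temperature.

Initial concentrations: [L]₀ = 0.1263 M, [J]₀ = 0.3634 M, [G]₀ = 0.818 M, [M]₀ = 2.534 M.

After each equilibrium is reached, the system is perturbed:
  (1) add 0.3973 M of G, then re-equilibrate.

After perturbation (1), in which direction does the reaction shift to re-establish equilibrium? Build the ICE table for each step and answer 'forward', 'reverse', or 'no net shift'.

Direction: reverse

Q₀ = 3.3473e+04 vs Keq = 1.8390e+04 ⇒ Q>K, reverse
Step 1:
                  L         J         G         M
  I          0.1263    0.3634     0.818     2.534
  C         0.01958   0.01305  -0.01958  -0.01958
  E          0.1459    0.3765    0.7984     2.514
  solve Keq expr → x = -0.006527; check Q = 1.8390e+04
Then add 0.3973 M of G.
Step 2:
                  L         J         G         M
  I          0.1459    0.3765     1.196     2.514
  C         0.04864   0.03242  -0.04864  -0.04864
  E          0.1945    0.4089     1.147     2.466
  solve Keq expr → x = -0.01621; check Q = 1.8390e+04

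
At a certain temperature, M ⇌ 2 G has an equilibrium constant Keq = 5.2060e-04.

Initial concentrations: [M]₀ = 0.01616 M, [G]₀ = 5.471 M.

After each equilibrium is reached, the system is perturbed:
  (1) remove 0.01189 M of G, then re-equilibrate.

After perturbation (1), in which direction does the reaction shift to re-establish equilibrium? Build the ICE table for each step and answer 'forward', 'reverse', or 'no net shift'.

Direction: forward

Q₀ = 1852 vs Keq = 5.2060e-04 ⇒ Q>K, reverse
Step 1:
                   M          G
  Initial    0.01616      5.471
  Change       2.717     -5.433
  Equil        2.733    0.03772
  solve Keq expr → x = -2.717; check Q = 5.2060e-04
Then remove 0.01189 M of G.
Step 2:
                   M          G
  Initial      2.733    0.02583
  Change   -0.005925    0.01185
  Equil        2.727    0.03768
  solve Keq expr → x = 0.005925; check Q = 5.2060e-04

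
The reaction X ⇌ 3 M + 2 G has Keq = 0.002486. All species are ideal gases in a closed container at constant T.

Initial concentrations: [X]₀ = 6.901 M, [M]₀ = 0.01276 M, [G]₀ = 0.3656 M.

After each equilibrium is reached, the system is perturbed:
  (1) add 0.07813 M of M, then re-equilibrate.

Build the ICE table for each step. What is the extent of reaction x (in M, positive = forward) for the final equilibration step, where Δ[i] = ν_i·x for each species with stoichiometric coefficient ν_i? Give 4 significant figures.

Q₀ = 4.0239e-08 vs Keq = 0.002486 ⇒ Q<K, forward
Step 1:
                   X          M          G
  init         6.901    0.01276     0.3656
  Δ          -0.1162     0.3486     0.2324
  eq           6.785     0.3613      0.598
  solve Keq expr → x = 0.1162; check Q = 0.002486
Then add 0.07813 M of M.
Step 2:
                   X          M          G
  init         6.785     0.4394      0.598
  Δ          0.02018   -0.06053   -0.04035
  eq           6.805     0.3789     0.5576
  solve Keq expr → x = -0.02018; check Q = 0.002486

x = -0.02018 M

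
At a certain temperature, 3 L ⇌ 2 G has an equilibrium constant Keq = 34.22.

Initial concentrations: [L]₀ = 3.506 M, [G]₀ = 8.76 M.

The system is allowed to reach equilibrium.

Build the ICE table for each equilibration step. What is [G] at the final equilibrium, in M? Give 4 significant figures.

[G]_eq = 10.14 M

Q₀ = 1.781 vs Keq = 34.22 ⇒ Q<K, forward
Step 1:
                   L          G
  Initial      3.506       8.76
  Change      -2.063      1.376
  Equil        1.443      10.14
  solve Keq expr → x = 0.6878; check Q = 34.22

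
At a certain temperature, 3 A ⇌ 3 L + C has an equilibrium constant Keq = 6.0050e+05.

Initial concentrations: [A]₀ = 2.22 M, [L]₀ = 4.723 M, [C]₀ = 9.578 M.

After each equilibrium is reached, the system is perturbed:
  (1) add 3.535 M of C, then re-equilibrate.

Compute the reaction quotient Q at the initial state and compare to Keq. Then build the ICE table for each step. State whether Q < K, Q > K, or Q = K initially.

Q₀ = 92.23; Q < K (proceeds forward)

Q₀ = 92.23 vs Keq = 6.0050e+05 ⇒ Q<K, forward
Step 1:
                    A           L           C
  init           2.22       4.723       9.578
  Δ            -2.046       2.046      0.6819
  eq           0.1743       6.769       10.26
  solve Keq expr → x = 0.6819; check Q = 6.0050e+05
Then add 3.535 M of C.
Step 2:
                    A           L           C
  init         0.1743       6.769       13.79
  Δ           0.01756    -0.01756   -0.005852
  eq           0.1919       6.751       13.79
  solve Keq expr → x = -0.005852; check Q = 6.0050e+05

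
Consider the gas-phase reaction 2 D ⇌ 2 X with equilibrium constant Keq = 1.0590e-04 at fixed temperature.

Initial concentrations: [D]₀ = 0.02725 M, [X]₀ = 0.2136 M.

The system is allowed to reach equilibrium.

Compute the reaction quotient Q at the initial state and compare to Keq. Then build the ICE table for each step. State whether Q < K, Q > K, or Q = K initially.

Q₀ = 61.44 vs Keq = 1.0590e-04 ⇒ Q>K, reverse
Step 1:
                   D          X
  Initial    0.02725     0.2136
  Change      0.2111    -0.2111
  Equil       0.2384   0.002453
  solve Keq expr → x = -0.1056; check Q = 1.0590e-04

Q₀ = 61.44; Q > K (proceeds reverse)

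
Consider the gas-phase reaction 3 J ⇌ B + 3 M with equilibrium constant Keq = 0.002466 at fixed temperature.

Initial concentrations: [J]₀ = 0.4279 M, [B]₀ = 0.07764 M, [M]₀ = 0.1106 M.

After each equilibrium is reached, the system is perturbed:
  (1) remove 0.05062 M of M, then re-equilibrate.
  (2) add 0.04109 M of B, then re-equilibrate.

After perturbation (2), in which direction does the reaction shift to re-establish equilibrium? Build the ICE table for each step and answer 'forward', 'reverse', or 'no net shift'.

Direction: reverse

Q₀ = 0.001341 vs Keq = 0.002466 ⇒ Q<K, forward
Step 1:
                  J         B         M
  I          0.4279   0.07764    0.1106
  C        -0.01667  0.005556   0.01667
  E          0.4112    0.0832    0.1273
  solve Keq expr → x = 0.005556; check Q = 0.002466
Then remove 0.05062 M of M.
Step 2:
                  J         B         M
  I          0.4112    0.0832   0.07665
  C        -0.03486   0.01162   0.03486
  E          0.3764   0.09482    0.1115
  solve Keq expr → x = 0.01162; check Q = 0.002466
Then add 0.04109 M of B.
Step 3:
                  J         B         M
  I          0.3764    0.1359    0.1115
  C        0.009362 -0.003121 -0.009362
  E          0.3857    0.1328    0.1021
  solve Keq expr → x = -0.003121; check Q = 0.002466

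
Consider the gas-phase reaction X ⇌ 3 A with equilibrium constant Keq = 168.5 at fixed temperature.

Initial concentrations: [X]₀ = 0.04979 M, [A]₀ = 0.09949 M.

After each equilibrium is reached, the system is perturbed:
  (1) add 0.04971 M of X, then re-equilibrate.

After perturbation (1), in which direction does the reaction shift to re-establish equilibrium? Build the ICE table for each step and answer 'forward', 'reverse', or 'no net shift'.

Direction: forward

Q₀ = 0.01978 vs Keq = 168.5 ⇒ Q<K, forward
Step 1:
                   X          A
  Initial    0.04979    0.09949
  Change     -0.0497     0.1491
  Equil   9.1166e-05     0.2486
  solve Keq expr → x = 0.0497; check Q = 168.5
Then add 0.04971 M of X.
Step 2:
                   X          A
  Initial     0.0498     0.2486
  Change    -0.04943     0.1483
  Equil   3.7099e-04     0.3969
  solve Keq expr → x = 0.04943; check Q = 168.5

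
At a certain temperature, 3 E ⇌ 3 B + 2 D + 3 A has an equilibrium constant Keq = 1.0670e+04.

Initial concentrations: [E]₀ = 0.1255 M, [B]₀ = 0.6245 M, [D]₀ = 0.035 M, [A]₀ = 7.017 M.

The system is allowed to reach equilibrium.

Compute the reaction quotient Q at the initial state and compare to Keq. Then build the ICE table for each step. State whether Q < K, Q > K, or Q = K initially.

Q₀ = 52.15 vs Keq = 1.0670e+04 ⇒ Q<K, forward
Step 1:
                   E          B          D          A
  I           0.1255     0.6245      0.035      7.017
  C         -0.08035    0.08035    0.05357    0.08035
  E          0.04515     0.7049    0.08857      7.097
  solve Keq expr → x = 0.02678; check Q = 1.0670e+04

Q₀ = 52.15; Q < K (proceeds forward)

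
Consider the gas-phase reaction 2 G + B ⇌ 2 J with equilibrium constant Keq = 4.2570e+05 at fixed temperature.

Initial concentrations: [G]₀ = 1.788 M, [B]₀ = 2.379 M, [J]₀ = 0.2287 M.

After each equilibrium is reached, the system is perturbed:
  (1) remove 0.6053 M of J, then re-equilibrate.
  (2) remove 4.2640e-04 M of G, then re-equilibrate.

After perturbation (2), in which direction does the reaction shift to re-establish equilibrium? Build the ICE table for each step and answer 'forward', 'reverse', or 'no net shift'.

Q₀ = 0.006877 vs Keq = 4.2570e+05 ⇒ Q<K, forward
Step 1:
                  G         B         J
  Initial     1.788     2.379    0.2287
  Change     -1.785   -0.8927     1.785
  Equil    0.002532     1.486     2.014
  solve Keq expr → x = 0.8927; check Q = 4.2570e+05
Then remove 0.6053 M of J.
Step 2:
                  G         B         J
  Initial  0.002532     1.486     1.409
  Change  -7.5979e-04 -3.7990e-04 7.5979e-04
  Equil    0.001772     1.486      1.41
  solve Keq expr → x = 3.7990e-04; check Q = 4.2570e+05
Then remove 4.2640e-04 M of G.
Step 3:
                  G         B         J
  Initial  0.001346     1.486      1.41
  Change  4.2574e-04 2.1287e-04 -4.2574e-04
  Equil    0.001772     1.486     1.409
  solve Keq expr → x = -2.1287e-04; check Q = 4.2570e+05

Direction: reverse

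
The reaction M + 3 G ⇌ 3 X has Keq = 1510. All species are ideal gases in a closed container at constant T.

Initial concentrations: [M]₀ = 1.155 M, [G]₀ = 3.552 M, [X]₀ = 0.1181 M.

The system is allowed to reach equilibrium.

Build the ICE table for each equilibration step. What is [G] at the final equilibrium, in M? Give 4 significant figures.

Q₀ = 3.1824e-05 vs Keq = 1510 ⇒ Q<K, forward
Step 1:
                  M         G         X
  I           1.155     3.552    0.1181
  C           -1.01     -3.03      3.03
  E          0.1451    0.5222     3.148
  solve Keq expr → x = 1.01; check Q = 1510

[G]_eq = 0.5222 M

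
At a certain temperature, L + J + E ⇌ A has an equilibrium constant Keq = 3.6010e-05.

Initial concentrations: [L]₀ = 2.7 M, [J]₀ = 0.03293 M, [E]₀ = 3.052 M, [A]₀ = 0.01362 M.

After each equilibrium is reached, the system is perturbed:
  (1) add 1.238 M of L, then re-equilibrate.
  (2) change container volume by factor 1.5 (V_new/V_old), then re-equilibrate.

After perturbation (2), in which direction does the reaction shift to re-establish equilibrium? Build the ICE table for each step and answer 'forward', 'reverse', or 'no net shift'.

Direction: reverse

Q₀ = 0.05019 vs Keq = 3.6010e-05 ⇒ Q>K, reverse
Step 1:
                   L          J          E          A
  init           2.7    0.03293      3.052    0.01362
  Δ          0.01361    0.01361    0.01361   -0.01361
  eq           2.714    0.04654      3.066 1.3940e-05
  solve Keq expr → x = -0.01361; check Q = 3.6010e-05
Then add 1.238 M of L.
Step 2:
                   L          J          E          A
  init         3.952    0.04654      3.066 1.3940e-05
  Δ       -6.3570e-06 -6.3570e-06 -6.3570e-06 6.3570e-06
  eq           3.952    0.04653      3.066 2.0297e-05
  solve Keq expr → x = 6.3570e-06; check Q = 3.6010e-05
Then change container volume by factor 1.5 (V_new/V_old).
Step 3:
                   L          J          E          A
  init         2.634    0.03102      2.044 1.3532e-05
  Δ       7.5161e-06 7.5161e-06 7.5161e-06 -7.5161e-06
  eq           2.634    0.03103      2.044 6.0156e-06
  solve Keq expr → x = -7.5161e-06; check Q = 3.6010e-05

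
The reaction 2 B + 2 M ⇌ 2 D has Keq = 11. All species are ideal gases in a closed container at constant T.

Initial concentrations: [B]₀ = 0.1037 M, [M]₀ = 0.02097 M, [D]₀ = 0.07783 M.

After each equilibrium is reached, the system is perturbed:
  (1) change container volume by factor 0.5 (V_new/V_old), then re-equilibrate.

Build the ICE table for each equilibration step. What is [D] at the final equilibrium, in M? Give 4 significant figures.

[D]_eq = 0.09331 M

Q₀ = 1281 vs Keq = 11 ⇒ Q>K, reverse
Step 1:
                  B         M         D
  init       0.1037   0.02097   0.07783
  Δ         0.04517   0.04517  -0.04517
  eq         0.1489   0.06614   0.03266
  solve Keq expr → x = -0.02259; check Q = 11
Then change container volume by factor 0.5 (V_new/V_old).
Step 2:
                  B         M         D
  init       0.2977    0.1323   0.06532
  Δ        -0.02799  -0.02799   0.02799
  eq         0.2698    0.1043   0.09331
  solve Keq expr → x = 0.014; check Q = 11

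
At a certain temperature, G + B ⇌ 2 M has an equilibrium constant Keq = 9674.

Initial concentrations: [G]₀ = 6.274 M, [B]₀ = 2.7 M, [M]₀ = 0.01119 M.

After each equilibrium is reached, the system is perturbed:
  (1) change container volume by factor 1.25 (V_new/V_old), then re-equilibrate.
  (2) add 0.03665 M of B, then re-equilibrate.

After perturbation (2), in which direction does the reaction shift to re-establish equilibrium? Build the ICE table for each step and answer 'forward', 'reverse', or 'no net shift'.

Direction: forward

Q₀ = 7.3918e-06 vs Keq = 9674 ⇒ Q<K, forward
Step 1:
                  G         B         M
  init        6.274       2.7   0.01119
  Δ          -2.699    -2.699     5.398
  eq          3.575 8.4616e-04     5.409
  solve Keq expr → x = 2.699; check Q = 9674
Then change container volume by factor 1.25 (V_new/V_old).
Step 2:
                  G         B         M
  init         2.86 6.7692e-04     4.328
  Δ               0         0         0
  eq           2.86 6.7692e-04     4.328
  solve Keq expr → x = 0; check Q = 9674
Then add 0.03665 M of B.
Step 3:
                  G         B         M
  init         2.86   0.03733     4.328
  Δ        -0.03662  -0.03662   0.07324
  eq          2.823 7.0911e-04     4.401
  solve Keq expr → x = 0.03662; check Q = 9674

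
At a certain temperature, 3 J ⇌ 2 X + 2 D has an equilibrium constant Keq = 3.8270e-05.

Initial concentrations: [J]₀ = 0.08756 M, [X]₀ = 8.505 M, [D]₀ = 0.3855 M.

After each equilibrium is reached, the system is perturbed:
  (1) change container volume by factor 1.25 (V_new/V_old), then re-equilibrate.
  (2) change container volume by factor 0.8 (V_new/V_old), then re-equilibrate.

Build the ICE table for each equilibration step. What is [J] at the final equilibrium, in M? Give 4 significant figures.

Q₀ = 1.6013e+04 vs Keq = 3.8270e-05 ⇒ Q>K, reverse
Step 1:
                    J           X           D
  init        0.08756       8.505      0.3855
  Δ            0.5776     -0.3851     -0.3851
  eq           0.6652        8.12  4.1333e-04
  solve Keq expr → x = -0.1925; check Q = 3.8270e-05
Then change container volume by factor 1.25 (V_new/V_old).
Step 2:
                    J           X           D
  init         0.5322       6.496  3.3066e-04
  Δ       -5.8450e-05  3.8966e-05  3.8966e-05
  eq           0.5321       6.496  3.6963e-04
  solve Keq expr → x = 1.9483e-05; check Q = 3.8270e-05
Then change container volume by factor 0.8 (V_new/V_old).
Step 3:
                    J           X           D
  init         0.6651        8.12  4.6204e-04
  Δ        7.3062e-05 -4.8708e-05 -4.8708e-05
  eq           0.6652        8.12  4.1333e-04
  solve Keq expr → x = -2.4354e-05; check Q = 3.8270e-05

[J]_eq = 0.6652 M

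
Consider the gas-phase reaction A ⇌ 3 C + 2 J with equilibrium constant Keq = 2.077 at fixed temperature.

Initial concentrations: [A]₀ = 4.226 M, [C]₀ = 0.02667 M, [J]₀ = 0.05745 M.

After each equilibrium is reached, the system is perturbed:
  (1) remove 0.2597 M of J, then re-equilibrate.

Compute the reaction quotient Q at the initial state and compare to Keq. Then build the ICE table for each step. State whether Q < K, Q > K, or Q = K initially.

Q₀ = 1.4816e-08 vs Keq = 2.077 ⇒ Q<K, forward
Step 1:
                   A          C          J
  I            4.226    0.02667    0.05745
  C          -0.5713      1.714      1.143
  E            3.655       1.74        1.2
  solve Keq expr → x = 0.5713; check Q = 2.077
Then remove 0.2597 M of J.
Step 2:
                   A          C          J
  I            3.655       1.74     0.9403
  C         -0.05269     0.1581     0.1054
  E            3.602      1.898      1.046
  solve Keq expr → x = 0.05269; check Q = 2.077

Q₀ = 1.4816e-08; Q < K (proceeds forward)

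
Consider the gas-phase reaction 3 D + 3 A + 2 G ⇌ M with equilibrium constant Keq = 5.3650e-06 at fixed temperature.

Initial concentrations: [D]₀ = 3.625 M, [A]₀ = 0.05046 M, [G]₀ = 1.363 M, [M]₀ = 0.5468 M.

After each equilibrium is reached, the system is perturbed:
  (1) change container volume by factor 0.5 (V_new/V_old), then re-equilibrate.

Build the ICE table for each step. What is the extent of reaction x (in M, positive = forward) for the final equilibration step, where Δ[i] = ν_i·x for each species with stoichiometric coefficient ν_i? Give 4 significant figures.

x = 0.4368 M

Q₀ = 48.09 vs Keq = 5.3650e-06 ⇒ Q>K, reverse
Step 1:
                    D           A           G           M
  init          3.625     0.05046       1.363      0.5468
  Δ             1.583       1.583       1.055     -0.5275
  eq            5.208       1.633       2.418     0.01929
  solve Keq expr → x = -0.5275; check Q = 5.3650e-06
Then change container volume by factor 0.5 (V_new/V_old).
Step 2:
                    D           A           G           M
  init          10.42       3.266       4.836     0.03858
  Δ             -1.31       -1.31     -0.8736      0.4368
  eq            9.105       1.956       3.962      0.4754
  solve Keq expr → x = 0.4368; check Q = 5.3650e-06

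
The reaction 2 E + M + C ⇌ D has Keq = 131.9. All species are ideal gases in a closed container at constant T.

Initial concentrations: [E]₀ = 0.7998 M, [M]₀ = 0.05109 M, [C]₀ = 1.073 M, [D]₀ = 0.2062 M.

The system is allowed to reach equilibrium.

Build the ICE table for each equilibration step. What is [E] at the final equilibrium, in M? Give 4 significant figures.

Q₀ = 5.88 vs Keq = 131.9 ⇒ Q<K, forward
Step 1:
                   E          M          C          D
  I           0.7998    0.05109      1.073     0.2062
  C         -0.09464   -0.04732   -0.04732    0.04732
  E           0.7052   0.003769      1.026     0.2535
  solve Keq expr → x = 0.04732; check Q = 131.9

[E]_eq = 0.7052 M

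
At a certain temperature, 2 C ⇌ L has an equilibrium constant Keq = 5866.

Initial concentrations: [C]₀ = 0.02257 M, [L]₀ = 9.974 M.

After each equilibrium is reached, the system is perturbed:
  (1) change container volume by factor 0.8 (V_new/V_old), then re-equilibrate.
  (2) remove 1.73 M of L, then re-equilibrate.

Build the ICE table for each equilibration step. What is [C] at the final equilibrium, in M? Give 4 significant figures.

Q₀ = 1.9580e+04 vs Keq = 5866 ⇒ Q>K, reverse
Step 1:
                  C         L
  Initial   0.02257     9.974
  Change    0.01865 -0.009323
  Equil     0.04122     9.965
  solve Keq expr → x = -0.009323; check Q = 5866
Then change container volume by factor 0.8 (V_new/V_old).
Step 2:
                  C         L
  Initial   0.05152     12.46
  Change  -0.005434  0.002717
  Equil     0.04609     12.46
  solve Keq expr → x = 0.002717; check Q = 5866
Then remove 1.73 M of L.
Step 3:
                  C         L
  Initial   0.04609     10.73
  Change  -0.003316  0.001658
  Equil     0.04277     10.73
  solve Keq expr → x = 0.001658; check Q = 5866

[C]_eq = 0.04277 M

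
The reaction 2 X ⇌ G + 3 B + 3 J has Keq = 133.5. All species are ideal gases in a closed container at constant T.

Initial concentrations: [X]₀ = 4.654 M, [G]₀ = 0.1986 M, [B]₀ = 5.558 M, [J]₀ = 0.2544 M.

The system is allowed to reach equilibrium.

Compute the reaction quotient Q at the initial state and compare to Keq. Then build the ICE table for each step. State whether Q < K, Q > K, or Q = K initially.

Q₀ = 0.02592 vs Keq = 133.5 ⇒ Q<K, forward
Step 1:
                   X          G          B          J
  init         4.654     0.1986      5.558     0.2544
  Δ           -1.068     0.5338      1.601      1.601
  eq           3.586     0.7324      7.159      1.856
  solve Keq expr → x = 0.5338; check Q = 133.5

Q₀ = 0.02592; Q < K (proceeds forward)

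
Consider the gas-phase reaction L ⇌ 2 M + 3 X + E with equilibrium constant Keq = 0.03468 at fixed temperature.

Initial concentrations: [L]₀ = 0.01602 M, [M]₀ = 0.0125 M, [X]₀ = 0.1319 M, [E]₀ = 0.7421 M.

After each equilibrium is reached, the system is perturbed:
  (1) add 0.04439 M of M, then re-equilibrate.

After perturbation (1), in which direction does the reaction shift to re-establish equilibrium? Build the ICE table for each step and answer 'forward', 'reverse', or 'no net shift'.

Q₀ = 1.6609e-05 vs Keq = 0.03468 ⇒ Q<K, forward
Step 1:
                    L           M           X           E
  Initial     0.01602      0.0125      0.1319      0.7421
  Change     -0.01578     0.03155     0.04733     0.01578
  Equil    2.4415e-04     0.04405      0.1792      0.7579
  solve Keq expr → x = 0.01578; check Q = 0.03468
Then add 0.04439 M of M.
Step 2:
                    L           M           X           E
  Initial  2.4415e-04     0.08844      0.1792      0.7579
  Change   6.7715e-04   -0.001354   -0.002031 -6.7715e-04
  Equil    9.2131e-04     0.08709      0.1772      0.7572
  solve Keq expr → x = -6.7715e-04; check Q = 0.03468

Direction: reverse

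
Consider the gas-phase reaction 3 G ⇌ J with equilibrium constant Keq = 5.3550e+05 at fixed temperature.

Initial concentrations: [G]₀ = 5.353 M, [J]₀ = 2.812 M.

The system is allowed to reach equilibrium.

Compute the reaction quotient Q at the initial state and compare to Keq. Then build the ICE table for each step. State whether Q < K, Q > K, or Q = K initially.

Q₀ = 0.01833 vs Keq = 5.3550e+05 ⇒ Q<K, forward
Step 1:
                   G          J
  I            5.353      2.812
  C           -5.333      1.778
  E          0.02046       4.59
  solve Keq expr → x = 1.778; check Q = 5.3550e+05

Q₀ = 0.01833; Q < K (proceeds forward)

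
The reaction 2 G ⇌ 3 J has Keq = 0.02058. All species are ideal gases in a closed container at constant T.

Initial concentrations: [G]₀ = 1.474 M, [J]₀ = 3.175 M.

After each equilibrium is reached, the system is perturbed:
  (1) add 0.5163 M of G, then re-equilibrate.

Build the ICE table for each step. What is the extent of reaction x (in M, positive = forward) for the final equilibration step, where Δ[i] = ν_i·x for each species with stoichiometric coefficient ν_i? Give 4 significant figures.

x = 0.01929 M

Q₀ = 14.73 vs Keq = 0.02058 ⇒ Q>K, reverse
Step 1:
                  G         J
  init        1.474     3.175
  Δ            1.72    -2.581
  eq          3.194    0.5944
  solve Keq expr → x = -0.8602; check Q = 0.02058
Then add 0.5163 M of G.
Step 2:
                  G         J
  init        3.711    0.5944
  Δ        -0.03858   0.05787
  eq          3.672    0.6523
  solve Keq expr → x = 0.01929; check Q = 0.02058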